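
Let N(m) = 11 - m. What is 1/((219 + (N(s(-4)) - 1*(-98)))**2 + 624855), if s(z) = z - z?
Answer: 1/732439 ≈ 1.3653e-6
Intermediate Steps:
s(z) = 0
1/((219 + (N(s(-4)) - 1*(-98)))**2 + 624855) = 1/((219 + ((11 - 1*0) - 1*(-98)))**2 + 624855) = 1/((219 + ((11 + 0) + 98))**2 + 624855) = 1/((219 + (11 + 98))**2 + 624855) = 1/((219 + 109)**2 + 624855) = 1/(328**2 + 624855) = 1/(107584 + 624855) = 1/732439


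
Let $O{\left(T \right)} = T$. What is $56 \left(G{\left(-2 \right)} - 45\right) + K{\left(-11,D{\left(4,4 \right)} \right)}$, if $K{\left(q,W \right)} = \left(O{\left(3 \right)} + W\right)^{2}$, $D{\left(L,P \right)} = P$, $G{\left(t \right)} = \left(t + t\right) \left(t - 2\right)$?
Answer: $-1575$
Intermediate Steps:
$G{\left(t \right)} = 2 t \left(-2 + t\right)$
$K{\left(q,W \right)} = \left(3 + W\right)^{2}$
$56 \left(G{\left(-2 \right)} - 45\right) + K{\left(-11,D{\left(4,4 \right)} \right)} = 56 \left(2 \left(-2\right) \left(-2 - 2\right) - 45\right) + \left(3 + 4\right)^{2} = 56 \left(2 \left(-2\right) \left(-4\right) - 45\right) + 7^{2} = 56 \left(16 - 45\right) + 49 = 56 \left(-29\right) + 49 = -1624 + 49 = -1575$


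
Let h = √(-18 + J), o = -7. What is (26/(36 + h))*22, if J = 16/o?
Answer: 72072/4607 - 286*I*√994/4607 ≈ 15.644 - 1.9572*I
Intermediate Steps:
J = -16/7 (J = 16/(-7) = 16*(-⅐) = -16/7 ≈ -2.2857)
h = I*√994/7 (h = √(-18 - 16/7) = √(-142/7) = I*√994/7 ≈ 4.504*I)
(26/(36 + h))*22 = (26/(36 + I*√994/7))*22 = 572/(36 + I*√994/7)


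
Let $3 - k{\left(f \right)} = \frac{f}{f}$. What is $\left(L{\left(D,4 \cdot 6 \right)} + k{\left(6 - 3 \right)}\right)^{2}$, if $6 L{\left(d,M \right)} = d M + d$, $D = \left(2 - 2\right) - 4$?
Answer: $\frac{1936}{9} \approx 215.11$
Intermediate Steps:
$D = -4$ ($D = 0 - 4 = -4$)
$L{\left(d,M \right)} = \frac{d}{6} + \frac{M d}{6}$ ($L{\left(d,M \right)} = \frac{d M + d}{6} = \frac{M d + d}{6} = \frac{d + M d}{6} = \frac{d}{6} + \frac{M d}{6}$)
$k{\left(f \right)} = 2$ ($k{\left(f \right)} = 3 - \frac{f}{f} = 3 - 1 = 2$)
$\left(L{\left(D,4 \cdot 6 \right)} + k{\left(6 - 3 \right)}\right)^{2} = \left(\frac{1}{6} \left(-4\right) \left(1 + 4 \cdot 6\right) + 2\right)^{2} = \left(\frac{1}{6} \left(-4\right) \left(1 + 24\right) + 2\right)^{2} = \left(\frac{1}{6} \left(-4\right) 25 + 2\right)^{2} = \left(- \frac{50}{3} + 2\right)^{2} = \left(- \frac{44}{3}\right)^{2} = \frac{1936}{9}$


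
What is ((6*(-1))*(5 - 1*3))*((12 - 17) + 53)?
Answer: -576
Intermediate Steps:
((6*(-1))*(5 - 1*3))*((12 - 17) + 53) = (-6*(5 - 3))*(-5 + 53) = -6*2*48 = -12*48 = -576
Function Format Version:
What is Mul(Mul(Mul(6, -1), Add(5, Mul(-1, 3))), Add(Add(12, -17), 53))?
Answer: -576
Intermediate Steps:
Mul(Mul(Mul(6, -1), Add(5, Mul(-1, 3))), Add(Add(12, -17), 53)) = Mul(Mul(-6, Add(5, -3)), Add(-5, 53)) = Mul(Mul(-6, 2), 48) = Mul(-12, 48) = -576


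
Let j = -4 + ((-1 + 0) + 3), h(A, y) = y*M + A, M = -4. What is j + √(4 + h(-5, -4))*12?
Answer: -2 + 12*√15 ≈ 44.476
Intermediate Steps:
h(A, y) = A - 4*y (h(A, y) = y*(-4) + A = -4*y + A = A - 4*y)
j = -2 (j = -4 + (-1 + 3) = -4 + 2 = -2)
j + √(4 + h(-5, -4))*12 = -2 + √(4 + (-5 - 4*(-4)))*12 = -2 + √(4 + (-5 + 16))*12 = -2 + √(4 + 11)*12 = -2 + √15*12 = -2 + 12*√15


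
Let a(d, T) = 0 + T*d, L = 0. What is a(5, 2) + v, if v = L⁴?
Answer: 10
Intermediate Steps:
a(d, T) = T*d
v = 0 (v = 0⁴ = 0)
a(5, 2) + v = 2*5 + 0 = 10 + 0 = 10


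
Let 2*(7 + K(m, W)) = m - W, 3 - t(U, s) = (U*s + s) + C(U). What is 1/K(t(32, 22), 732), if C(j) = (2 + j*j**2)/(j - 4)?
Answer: -28/36951 ≈ -0.00075776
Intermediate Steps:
C(j) = (2 + j**3)/(-4 + j)
t(U, s) = 3 - s - U*s - (2 + U**3)/(-4 + U) (t(U, s) = 3 - ((U*s + s) + (2 + U**3)/(-4 + U)) = 3 - ((s + U*s) + (2 + U**3)/(-4 + U)) = 3 - (s + U*s + (2 + U**3)/(-4 + U)) = 3 + (-s - U*s - (2 + U**3)/(-4 + U)) = 3 - s - U*s - (2 + U**3)/(-4 + U))
K(m, W) = -7 + m/2 - W/2 (K(m, W) = -7 + (m - W)/2 = -7 + (m/2 - W/2) = -7 + m/2 - W/2)
1/K(t(32, 22), 732) = 1/(-7 + ((-2 - 1*32**3 + (-4 + 32)*(3 - 1*22 - 1*32*22))/(-4 + 32))/2 - 1/2*732) = 1/(-7 + ((-2 - 1*32768 + 28*(3 - 22 - 704))/28)/2 - 366) = 1/(-7 + ((-2 - 32768 + 28*(-723))/28)/2 - 366) = 1/(-7 + ((-2 - 32768 - 20244)/28)/2 - 366) = 1/(-7 + ((1/28)*(-53014))/2 - 366) = 1/(-7 + (1/2)*(-26507/14) - 366) = 1/(-7 - 26507/28 - 366) = 1/(-36951/28) = -28/36951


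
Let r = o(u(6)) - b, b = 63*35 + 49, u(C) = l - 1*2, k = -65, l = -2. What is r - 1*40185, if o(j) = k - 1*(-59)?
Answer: -42445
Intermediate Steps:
u(C) = -4 (u(C) = -2 - 1*2 = -2 - 2 = -4)
o(j) = -6 (o(j) = -65 - 1*(-59) = -65 + 59 = -6)
b = 2254 (b = 2205 + 49 = 2254)
r = -2260 (r = -6 - 1*2254 = -6 - 2254 = -2260)
r - 1*40185 = -2260 - 1*40185 = -2260 - 40185 = -42445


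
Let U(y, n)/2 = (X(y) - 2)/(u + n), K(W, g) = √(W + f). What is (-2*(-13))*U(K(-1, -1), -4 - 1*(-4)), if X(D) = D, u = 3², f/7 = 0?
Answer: -104/9 + 52*I/9 ≈ -11.556 + 5.7778*I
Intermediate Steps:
f = 0 (f = 7*0 = 0)
u = 9
K(W, g) = √W (K(W, g) = √(W + 0) = √W)
U(y, n) = 2*(-2 + y)/(9 + n) (U(y, n) = 2*((y - 2)/(9 + n)) = 2*((-2 + y)/(9 + n)) = 2*(-2 + y)/(9 + n))
(-2*(-13))*U(K(-1, -1), -4 - 1*(-4)) = (-2*(-13))*(2*(-2 + √(-1))/(9 + (-4 - 1*(-4)))) = 26*(2*(-2 + I)/(9 + (-4 + 4))) = 26*(2*(-2 + I)/(9 + 0)) = 26*(2*(-2 + I)/9) = 26*(2*(⅑)*(-2 + I)) = 26*(-4/9 + 2*I/9) = -104/9 + 52*I/9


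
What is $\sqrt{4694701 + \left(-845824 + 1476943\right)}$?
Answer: $2 \sqrt{1331455} \approx 2307.8$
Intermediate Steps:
$\sqrt{4694701 + \left(-845824 + 1476943\right)} = \sqrt{4694701 + 631119} = \sqrt{5325820} = 2 \sqrt{1331455}$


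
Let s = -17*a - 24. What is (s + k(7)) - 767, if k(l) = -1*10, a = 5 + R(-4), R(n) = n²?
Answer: -1158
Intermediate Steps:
a = 21 (a = 5 + (-4)² = 5 + 16 = 21)
k(l) = -10
s = -381 (s = -17*21 - 24 = -357 - 24 = -381)
(s + k(7)) - 767 = (-381 - 10) - 767 = -391 - 767 = -1158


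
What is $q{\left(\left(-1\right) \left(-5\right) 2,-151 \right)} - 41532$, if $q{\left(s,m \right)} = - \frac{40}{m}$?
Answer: $- \frac{6271292}{151} \approx -41532.0$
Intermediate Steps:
$q{\left(\left(-1\right) \left(-5\right) 2,-151 \right)} - 41532 = - \frac{40}{-151} - 41532 = \left(-40\right) \left(- \frac{1}{151}\right) - 41532 = \frac{40}{151} - 41532 = - \frac{6271292}{151}$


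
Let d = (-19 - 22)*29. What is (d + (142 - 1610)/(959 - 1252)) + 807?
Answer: -110458/293 ≈ -376.99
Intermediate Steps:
d = -1189 (d = -41*29 = -1189)
(d + (142 - 1610)/(959 - 1252)) + 807 = (-1189 + (142 - 1610)/(959 - 1252)) + 807 = (-1189 - 1468/(-293)) + 807 = (-1189 - 1468*(-1/293)) + 807 = (-1189 + 1468/293) + 807 = -346909/293 + 807 = -110458/293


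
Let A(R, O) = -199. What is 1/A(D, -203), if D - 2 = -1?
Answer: -1/199 ≈ -0.0050251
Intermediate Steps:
D = 1 (D = 2 - 1 = 1)
1/A(D, -203) = 1/(-199) = -1/199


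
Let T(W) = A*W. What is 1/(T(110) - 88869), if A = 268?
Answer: -1/59389 ≈ -1.6838e-5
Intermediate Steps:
T(W) = 268*W
1/(T(110) - 88869) = 1/(268*110 - 88869) = 1/(29480 - 88869) = 1/(-59389) = -1/59389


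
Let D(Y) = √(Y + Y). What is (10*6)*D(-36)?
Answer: 360*I*√2 ≈ 509.12*I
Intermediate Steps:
D(Y) = √2*√Y (D(Y) = √(2*Y) = √2*√Y)
(10*6)*D(-36) = (10*6)*(√2*√(-36)) = 60*(√2*(6*I)) = 60*(6*I*√2) = 360*I*√2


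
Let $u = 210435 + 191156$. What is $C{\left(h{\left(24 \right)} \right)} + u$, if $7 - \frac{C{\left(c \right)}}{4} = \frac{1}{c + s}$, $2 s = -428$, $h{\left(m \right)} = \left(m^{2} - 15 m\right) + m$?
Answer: $\frac{5221045}{13} \approx 4.0162 \cdot 10^{5}$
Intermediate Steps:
$h{\left(m \right)} = m^{2} - 14 m$
$s = -214$ ($s = \frac{1}{2} \left(-428\right) = -214$)
$C{\left(c \right)} = 28 - \frac{4}{-214 + c}$ ($C{\left(c \right)} = 28 - \frac{4}{c - 214} = 28 - \frac{4}{-214 + c}$)
$u = 401591$
$C{\left(h{\left(24 \right)} \right)} + u = \frac{4 \left(-1499 + 7 \cdot 24 \left(-14 + 24\right)\right)}{-214 + 24 \left(-14 + 24\right)} + 401591 = \frac{4 \left(-1499 + 7 \cdot 24 \cdot 10\right)}{-214 + 24 \cdot 10} + 401591 = \frac{4 \left(-1499 + 7 \cdot 240\right)}{-214 + 240} + 401591 = \frac{4 \left(-1499 + 1680\right)}{26} + 401591 = 4 \cdot \frac{1}{26} \cdot 181 + 401591 = \frac{362}{13} + 401591 = \frac{5221045}{13}$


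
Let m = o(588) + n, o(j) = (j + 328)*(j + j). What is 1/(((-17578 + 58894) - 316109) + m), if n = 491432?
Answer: 1/1293855 ≈ 7.7288e-7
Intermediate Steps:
o(j) = 2*j*(328 + j) (o(j) = (328 + j)*(2*j) = 2*j*(328 + j))
m = 1568648 (m = 2*588*(328 + 588) + 491432 = 2*588*916 + 491432 = 1077216 + 491432 = 1568648)
1/(((-17578 + 58894) - 316109) + m) = 1/(((-17578 + 58894) - 316109) + 1568648) = 1/((41316 - 316109) + 1568648) = 1/(-274793 + 1568648) = 1/1293855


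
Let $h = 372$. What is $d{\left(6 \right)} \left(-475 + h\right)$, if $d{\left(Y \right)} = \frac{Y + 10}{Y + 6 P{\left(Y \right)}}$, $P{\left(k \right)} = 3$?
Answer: $- \frac{206}{3} \approx -68.667$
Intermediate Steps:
$d{\left(Y \right)} = \frac{10 + Y}{18 + Y}$ ($d{\left(Y \right)} = \frac{Y + 10}{Y + 6 \cdot 3} = \frac{10 + Y}{Y + 18} = \frac{10 + Y}{18 + Y}$)
$d{\left(6 \right)} \left(-475 + h\right) = \frac{10 + 6}{18 + 6} \left(-475 + 372\right) = \frac{1}{24} \cdot 16 \left(-103\right) = \frac{2}{3} \left(-103\right) = - \frac{206}{3}$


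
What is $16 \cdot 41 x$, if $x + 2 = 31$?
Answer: $19024$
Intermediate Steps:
$x = 29$ ($x = -2 + 31 = 29$)
$16 \cdot 41 x = 16 \cdot 41 \cdot 29 = 656 \cdot 29 = 19024$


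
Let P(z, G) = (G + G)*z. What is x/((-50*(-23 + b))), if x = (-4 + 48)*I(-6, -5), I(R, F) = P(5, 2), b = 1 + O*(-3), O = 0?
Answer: 4/5 ≈ 0.80000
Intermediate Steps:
P(z, G) = 2*G*z (P(z, G) = (2*G)*z = 2*G*z)
b = 1 (b = 1 + 0*(-3) = 1 + 0 = 1)
I(R, F) = 20 (I(R, F) = 2*2*5 = 20)
x = 880 (x = (-4 + 48)*20 = 44*20 = 880)
x/((-50*(-23 + b))) = 880/((-50*(-23 + 1))) = 880/((-50*(-22))) = 880/1100 = 880*(1/1100) = 4/5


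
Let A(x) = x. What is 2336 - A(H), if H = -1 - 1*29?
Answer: 2366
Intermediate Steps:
H = -30 (H = -1 - 29 = -30)
2336 - A(H) = 2336 - 1*(-30) = 2336 + 30 = 2366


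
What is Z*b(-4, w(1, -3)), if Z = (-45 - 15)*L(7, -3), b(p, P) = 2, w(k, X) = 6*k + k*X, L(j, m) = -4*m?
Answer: -1440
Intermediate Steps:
w(k, X) = 6*k + X*k
Z = -720 (Z = (-45 - 15)*(-4*(-3)) = -60*12 = -720)
Z*b(-4, w(1, -3)) = -720*2 = -1440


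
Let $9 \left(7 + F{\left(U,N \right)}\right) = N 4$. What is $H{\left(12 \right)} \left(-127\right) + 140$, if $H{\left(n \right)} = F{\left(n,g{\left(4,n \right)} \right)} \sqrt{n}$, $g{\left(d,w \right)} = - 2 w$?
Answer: $140 + \frac{13462 \sqrt{3}}{3} \approx 7912.3$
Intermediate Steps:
$F{\left(U,N \right)} = -7 + \frac{4 N}{9}$ ($F{\left(U,N \right)} = -7 + \frac{N 4}{9} = -7 + \frac{4 N}{9}$)
$H{\left(n \right)} = \sqrt{n} \left(-7 - \frac{8 n}{9}\right)$ ($H{\left(n \right)} = \left(-7 + \frac{4 \left(- 2 n\right)}{9}\right) \sqrt{n} = \left(-7 - \frac{8 n}{9}\right) \sqrt{n} = \sqrt{n} \left(-7 - \frac{8 n}{9}\right)$)
$H{\left(12 \right)} \left(-127\right) + 140 = \frac{\sqrt{12} \left(-63 - 96\right)}{9} \left(-127\right) + 140 = \frac{2 \sqrt{3} \left(-63 - 96\right)}{9} \left(-127\right) + 140 = \frac{1}{9} \cdot 2 \sqrt{3} \left(-159\right) \left(-127\right) + 140 = - \frac{106 \sqrt{3}}{3} \left(-127\right) + 140 = \frac{13462 \sqrt{3}}{3} + 140 = 140 + \frac{13462 \sqrt{3}}{3}$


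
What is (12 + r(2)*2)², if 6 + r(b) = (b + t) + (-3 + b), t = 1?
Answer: 16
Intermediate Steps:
r(b) = -8 + 2*b (r(b) = -6 + ((b + 1) + (-3 + b)) = -6 + ((1 + b) + (-3 + b)) = -6 + (-2 + 2*b) = -8 + 2*b)
(12 + r(2)*2)² = (12 + (-8 + 2*2)*2)² = (12 + (-8 + 4)*2)² = (12 - 4*2)² = (12 - 8)² = 4² = 16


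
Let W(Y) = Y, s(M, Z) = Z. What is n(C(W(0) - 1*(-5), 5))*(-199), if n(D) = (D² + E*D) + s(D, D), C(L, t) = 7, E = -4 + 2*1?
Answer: -8358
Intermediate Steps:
E = -2 (E = -4 + 2 = -2)
n(D) = D² - D (n(D) = (D² - 2*D) + D = D² - D)
n(C(W(0) - 1*(-5), 5))*(-199) = (7*(-1 + 7))*(-199) = (7*6)*(-199) = 42*(-199) = -8358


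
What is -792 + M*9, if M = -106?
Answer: -1746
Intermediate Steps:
-792 + M*9 = -792 - 106*9 = -792 - 954 = -1746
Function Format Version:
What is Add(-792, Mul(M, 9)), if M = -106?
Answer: -1746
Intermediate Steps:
Add(-792, Mul(M, 9)) = Add(-792, Mul(-106, 9)) = Add(-792, -954) = -1746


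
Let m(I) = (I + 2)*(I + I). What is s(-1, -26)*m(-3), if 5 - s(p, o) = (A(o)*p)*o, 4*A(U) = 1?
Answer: -9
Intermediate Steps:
A(U) = 1/4 (A(U) = (1/4)*1 = 1/4)
m(I) = 2*I*(2 + I) (m(I) = (2 + I)*(2*I) = 2*I*(2 + I))
s(p, o) = 5 - o*p/4 (s(p, o) = 5 - p/4*o = 5 - o*p/4)
s(-1, -26)*m(-3) = (5 - 1/4*(-26)*(-1))*(2*(-3)*(2 - 3)) = (5 - 13/2)*(2*(-3)*(-1)) = -3/2*6 = -9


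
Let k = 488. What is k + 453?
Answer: 941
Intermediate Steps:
k + 453 = 488 + 453 = 941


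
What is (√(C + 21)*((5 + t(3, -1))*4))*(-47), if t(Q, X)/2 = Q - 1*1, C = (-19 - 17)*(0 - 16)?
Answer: -1692*√597 ≈ -41342.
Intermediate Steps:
C = 576 (C = -36*(-16) = 576)
t(Q, X) = -2 + 2*Q (t(Q, X) = 2*(Q - 1*1) = 2*(Q - 1) = 2*(-1 + Q) = -2 + 2*Q)
(√(C + 21)*((5 + t(3, -1))*4))*(-47) = (√(576 + 21)*((5 + (-2 + 2*3))*4))*(-47) = (√597*((5 + (-2 + 6))*4))*(-47) = (√597*((5 + 4)*4))*(-47) = (√597*(9*4))*(-47) = (√597*36)*(-47) = (36*√597)*(-47) = -1692*√597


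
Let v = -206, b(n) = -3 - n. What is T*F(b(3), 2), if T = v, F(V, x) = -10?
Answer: 2060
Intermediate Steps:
T = -206
T*F(b(3), 2) = -206*(-10) = 2060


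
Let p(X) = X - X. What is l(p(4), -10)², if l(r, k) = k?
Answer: 100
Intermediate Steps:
p(X) = 0
l(p(4), -10)² = (-10)² = 100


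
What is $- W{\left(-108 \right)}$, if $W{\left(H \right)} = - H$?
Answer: $-108$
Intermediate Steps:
$- W{\left(-108 \right)} = - \left(-1\right) \left(-108\right) = \left(-1\right) 108 = -108$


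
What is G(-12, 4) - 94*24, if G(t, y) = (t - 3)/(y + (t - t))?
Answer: -9039/4 ≈ -2259.8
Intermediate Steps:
G(t, y) = (-3 + t)/y (G(t, y) = (-3 + t)/(y + 0) = (-3 + t)/y)
G(-12, 4) - 94*24 = (-3 - 12)/4 - 94*24 = (¼)*(-15) - 2256 = -15/4 - 2256 = -9039/4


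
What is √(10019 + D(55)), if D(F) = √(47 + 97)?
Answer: √10031 ≈ 100.15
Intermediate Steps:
D(F) = 12 (D(F) = √144 = 12)
√(10019 + D(55)) = √(10019 + 12) = √10031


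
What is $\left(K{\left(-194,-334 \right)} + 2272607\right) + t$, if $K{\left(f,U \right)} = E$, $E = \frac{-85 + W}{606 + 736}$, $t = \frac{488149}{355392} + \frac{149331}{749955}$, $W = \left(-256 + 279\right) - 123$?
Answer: $\frac{135477986072431874219}{59613430979520} \approx 2.2726 \cdot 10^{6}$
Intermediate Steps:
$W = -100$ ($W = 23 - 123 = -100$)
$t = \frac{139720275349}{88842669120}$ ($t = 488149 \cdot \frac{1}{355392} + 149331 \cdot \frac{1}{749955} = \frac{488149}{355392} + \frac{49777}{249985} = \frac{139720275349}{88842669120} \approx 1.5727$)
$E = - \frac{185}{1342}$ ($E = \frac{-85 - 100}{606 + 736} = - \frac{185}{1342} \approx -0.13785$)
$K{\left(f,U \right)} = - \frac{185}{1342}$
$\left(K{\left(-194,-334 \right)} + 2272607\right) + t = \left(- \frac{185}{1342} + 2272607\right) + \frac{139720275349}{88842669120} = \frac{3049838409}{1342} + \frac{139720275349}{88842669120} = \frac{135477986072431874219}{59613430979520}$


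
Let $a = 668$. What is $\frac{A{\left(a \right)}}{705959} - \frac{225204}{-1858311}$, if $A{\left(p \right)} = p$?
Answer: $\frac{7629816304}{62471017869} \approx 0.12213$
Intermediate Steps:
$\frac{A{\left(a \right)}}{705959} - \frac{225204}{-1858311} = \frac{668}{705959} - \frac{225204}{-1858311} = 668 \cdot \frac{1}{705959} - - \frac{10724}{88491} = \frac{668}{705959} + \frac{10724}{88491} = \frac{7629816304}{62471017869}$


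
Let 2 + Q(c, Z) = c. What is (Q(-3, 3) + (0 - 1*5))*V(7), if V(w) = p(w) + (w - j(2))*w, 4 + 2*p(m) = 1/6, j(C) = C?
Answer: -1985/6 ≈ -330.83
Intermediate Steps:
Q(c, Z) = -2 + c
p(m) = -23/12 (p(m) = -2 + (1/6)/2 = -2 + (1*(⅙))/2 = -2 + (½)*(⅙) = -2 + 1/12 = -23/12)
V(w) = -23/12 + w*(-2 + w) (V(w) = -23/12 + (w - 1*2)*w = -23/12 + (w - 2)*w = -23/12 + (-2 + w)*w = -23/12 + w*(-2 + w))
(Q(-3, 3) + (0 - 1*5))*V(7) = ((-2 - 3) + (0 - 1*5))*(-23/12 + 7² - 2*7) = (-5 + (0 - 5))*(-23/12 + 49 - 14) = (-5 - 5)*(397/12) = -10*397/12 = -1985/6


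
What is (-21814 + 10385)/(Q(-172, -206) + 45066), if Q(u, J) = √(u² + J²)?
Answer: -257529657/1015436168 + 11429*√18005/1015436168 ≈ -0.25210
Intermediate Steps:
Q(u, J) = √(J² + u²)
(-21814 + 10385)/(Q(-172, -206) + 45066) = (-21814 + 10385)/(√((-206)² + (-172)²) + 45066) = -11429/(√(42436 + 29584) + 45066) = -11429/(√72020 + 45066) = -11429/(2*√18005 + 45066) = -11429/(45066 + 2*√18005)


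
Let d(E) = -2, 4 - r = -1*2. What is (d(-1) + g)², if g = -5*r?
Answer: 1024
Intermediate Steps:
r = 6 (r = 4 - (-1)*2 = 4 - 1*(-2) = 4 + 2 = 6)
g = -30 (g = -5*6 = -30)
(d(-1) + g)² = (-2 - 30)² = (-32)² = 1024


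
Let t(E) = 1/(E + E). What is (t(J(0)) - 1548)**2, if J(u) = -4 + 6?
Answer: 38328481/16 ≈ 2.3955e+6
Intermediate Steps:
J(u) = 2
t(E) = 1/(2*E)
(t(J(0)) - 1548)**2 = ((1/2)/2 - 1548)**2 = ((1/2)*(1/2) - 1548)**2 = (1/4 - 1548)**2 = (-6191/4)**2 = 38328481/16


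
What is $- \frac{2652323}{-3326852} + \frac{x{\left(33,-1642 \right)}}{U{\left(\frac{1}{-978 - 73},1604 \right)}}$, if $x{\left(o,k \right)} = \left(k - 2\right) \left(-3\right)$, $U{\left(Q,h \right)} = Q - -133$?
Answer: $\frac{2935931802475}{77505671044} \approx 37.88$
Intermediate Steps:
$U{\left(Q,h \right)} = 133 + Q$ ($U{\left(Q,h \right)} = Q + 133 = 133 + Q$)
$x{\left(o,k \right)} = 6 - 3 k$ ($x{\left(o,k \right)} = \left(-2 + k\right) \left(-3\right) = 6 - 3 k$)
$- \frac{2652323}{-3326852} + \frac{x{\left(33,-1642 \right)}}{U{\left(\frac{1}{-978 - 73},1604 \right)}} = - \frac{2652323}{-3326852} + \frac{6 - -4926}{133 + \frac{1}{-978 - 73}} = \left(-2652323\right) \left(- \frac{1}{3326852}\right) + \frac{6 + 4926}{133 + \frac{1}{-1051}} = \frac{2652323}{3326852} + \frac{4932}{133 - \frac{1}{1051}} = \frac{2652323}{3326852} + \frac{4932}{\frac{139782}{1051}} = \frac{2652323}{3326852} + 4932 \cdot \frac{1051}{139782} = \frac{2652323}{3326852} + \frac{863922}{23297} = \frac{2935931802475}{77505671044}$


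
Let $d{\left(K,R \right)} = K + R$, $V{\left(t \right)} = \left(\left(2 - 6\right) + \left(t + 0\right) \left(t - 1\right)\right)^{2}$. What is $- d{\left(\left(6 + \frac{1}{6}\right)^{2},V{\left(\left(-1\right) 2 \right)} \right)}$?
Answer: $- \frac{1513}{36} \approx -42.028$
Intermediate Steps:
$V{\left(t \right)} = \left(-4 + t \left(-1 + t\right)\right)^{2}$ ($V{\left(t \right)} = \left(\left(2 - 6\right) + t \left(-1 + t\right)\right)^{2} = \left(-4 + t \left(-1 + t\right)\right)^{2}$)
$- d{\left(\left(6 + \frac{1}{6}\right)^{2},V{\left(\left(-1\right) 2 \right)} \right)} = - (\left(6 + \frac{1}{6}\right)^{2} + \left(4 - 2 - \left(\left(-1\right) 2\right)^{2}\right)^{2}) = - (\left(6 + \frac{1}{6}\right)^{2} + \left(4 - 2 - \left(-2\right)^{2}\right)^{2}) = - (\left(\frac{37}{6}\right)^{2} + \left(4 - 2 - 4\right)^{2}) = - (\frac{1369}{36} + \left(4 - 2 - 4\right)^{2}) = - (\frac{1369}{36} + \left(-2\right)^{2}) = - (\frac{1369}{36} + 4) = \left(-1\right) \frac{1513}{36} = - \frac{1513}{36}$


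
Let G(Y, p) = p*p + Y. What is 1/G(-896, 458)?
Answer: 1/208868 ≈ 4.7877e-6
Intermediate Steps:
G(Y, p) = Y + p**2 (G(Y, p) = p**2 + Y = Y + p**2)
1/G(-896, 458) = 1/(-896 + 458**2) = 1/(-896 + 209764) = 1/208868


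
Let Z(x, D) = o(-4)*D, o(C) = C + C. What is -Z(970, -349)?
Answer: -2792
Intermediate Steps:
o(C) = 2*C
Z(x, D) = -8*D (Z(x, D) = (2*(-4))*D = -8*D)
-Z(970, -349) = -(-8)*(-349) = -1*2792 = -2792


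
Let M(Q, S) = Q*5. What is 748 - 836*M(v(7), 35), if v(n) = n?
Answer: -28512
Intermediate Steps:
M(Q, S) = 5*Q
748 - 836*M(v(7), 35) = 748 - 4180*7 = 748 - 836*35 = 748 - 29260 = -28512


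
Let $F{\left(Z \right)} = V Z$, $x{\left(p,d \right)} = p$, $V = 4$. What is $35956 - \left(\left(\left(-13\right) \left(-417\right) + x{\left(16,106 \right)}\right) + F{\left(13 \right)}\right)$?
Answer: $30467$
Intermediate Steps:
$F{\left(Z \right)} = 4 Z$
$35956 - \left(\left(\left(-13\right) \left(-417\right) + x{\left(16,106 \right)}\right) + F{\left(13 \right)}\right) = 35956 - \left(\left(\left(-13\right) \left(-417\right) + 16\right) + 4 \cdot 13\right) = 35956 - \left(\left(5421 + 16\right) + 52\right) = 35956 - \left(5437 + 52\right) = 35956 - 5489 = 30467$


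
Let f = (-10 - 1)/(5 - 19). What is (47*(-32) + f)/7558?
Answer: -21045/105812 ≈ -0.19889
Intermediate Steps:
f = 11/14 (f = -11/(-14) = -11*(-1/14) = 11/14 ≈ 0.78571)
(47*(-32) + f)/7558 = (47*(-32) + 11/14)/7558 = (-1504 + 11/14)*(1/7558) = -21045/14*1/7558 = -21045/105812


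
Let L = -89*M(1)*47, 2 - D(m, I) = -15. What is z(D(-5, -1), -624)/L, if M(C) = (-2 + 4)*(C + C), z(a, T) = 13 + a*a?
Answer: -151/8366 ≈ -0.018049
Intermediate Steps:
D(m, I) = 17 (D(m, I) = 2 - 1*(-15) = 2 + 15 = 17)
z(a, T) = 13 + a²
M(C) = 4*C (M(C) = 2*(2*C) = 4*C)
L = -16732 (L = -356*47 = -16732)
z(D(-5, -1), -624)/L = (13 + 17²)/(-16732) = (13 + 289)*(-1/16732) = 302*(-1/16732) = -151/8366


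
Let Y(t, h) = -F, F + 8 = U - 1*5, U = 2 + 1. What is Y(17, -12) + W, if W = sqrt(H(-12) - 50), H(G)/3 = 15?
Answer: 10 + I*sqrt(5) ≈ 10.0 + 2.2361*I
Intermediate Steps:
U = 3
H(G) = 45 (H(G) = 3*15 = 45)
W = I*sqrt(5) (W = sqrt(45 - 50) = sqrt(-5) = I*sqrt(5) ≈ 2.2361*I)
F = -10 (F = -8 + (3 - 1*5) = -8 + (3 - 5) = -8 - 2 = -10)
Y(t, h) = 10 (Y(t, h) = -1*(-10) = 10)
Y(17, -12) + W = 10 + I*sqrt(5)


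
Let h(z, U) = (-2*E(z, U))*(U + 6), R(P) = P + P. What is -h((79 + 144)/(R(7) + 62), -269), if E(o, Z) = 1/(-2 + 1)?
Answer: 526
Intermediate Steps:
R(P) = 2*P
E(o, Z) = -1 (E(o, Z) = 1/(-1) = -1)
h(z, U) = 12 + 2*U (h(z, U) = (-2*(-1))*(U + 6) = 2*(6 + U) = 12 + 2*U)
-h((79 + 144)/(R(7) + 62), -269) = -(12 + 2*(-269)) = -(12 - 538) = -1*(-526) = 526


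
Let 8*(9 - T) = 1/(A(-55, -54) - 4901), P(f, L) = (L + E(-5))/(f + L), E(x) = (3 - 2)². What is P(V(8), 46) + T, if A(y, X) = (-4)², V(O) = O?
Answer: 10414847/1055160 ≈ 9.8704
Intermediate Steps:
E(x) = 1 (E(x) = 1² = 1)
A(y, X) = 16
P(f, L) = (1 + L)/(L + f) (P(f, L) = (L + 1)/(f + L) = (1 + L)/(L + f))
T = 351721/39080 (T = 9 - 1/(8*(16 - 4901)) = 9 - ⅛/(-4885) = 9 - ⅛*(-1/4885) = 9 + 1/39080 = 351721/39080 ≈ 9.0000)
P(V(8), 46) + T = (1 + 46)/(46 + 8) + 351721/39080 = 47/54 + 351721/39080 = 10414847/1055160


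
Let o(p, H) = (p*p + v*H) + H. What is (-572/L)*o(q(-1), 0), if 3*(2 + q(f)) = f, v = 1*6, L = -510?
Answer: 14014/2295 ≈ 6.1063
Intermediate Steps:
v = 6
q(f) = -2 + f/3
o(p, H) = p² + 7*H (o(p, H) = (p*p + 6*H) + H = (p² + 6*H) + H = p² + 7*H)
(-572/L)*o(q(-1), 0) = (-572/(-510))*((-2 + (⅓)*(-1))² + 7*0) = (-572*(-1/510))*((-2 - ⅓)² + 0) = 286*((-7/3)² + 0)/255 = 286*(49/9 + 0)/255 = (286/255)*(49/9) = 14014/2295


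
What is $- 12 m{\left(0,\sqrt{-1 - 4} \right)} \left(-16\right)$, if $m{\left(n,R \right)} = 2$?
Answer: $384$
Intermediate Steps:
$- 12 m{\left(0,\sqrt{-1 - 4} \right)} \left(-16\right) = \left(-12\right) 2 \left(-16\right) = \left(-24\right) \left(-16\right) = 384$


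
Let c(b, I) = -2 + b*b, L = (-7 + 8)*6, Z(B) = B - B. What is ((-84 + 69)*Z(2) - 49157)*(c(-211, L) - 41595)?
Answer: -143735068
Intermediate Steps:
Z(B) = 0
L = 6 (L = 1*6 = 6)
c(b, I) = -2 + b²
((-84 + 69)*Z(2) - 49157)*(c(-211, L) - 41595) = ((-84 + 69)*0 - 49157)*((-2 + (-211)²) - 41595) = (-15*0 - 49157)*((-2 + 44521) - 41595) = (0 - 49157)*(44519 - 41595) = -49157*2924 = -143735068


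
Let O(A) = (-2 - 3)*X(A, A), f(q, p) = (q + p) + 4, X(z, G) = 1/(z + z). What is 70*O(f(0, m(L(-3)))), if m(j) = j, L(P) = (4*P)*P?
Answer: -35/8 ≈ -4.3750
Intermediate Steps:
L(P) = 4*P²
X(z, G) = 1/(2*z)
f(q, p) = 4 + p + q (f(q, p) = (p + q) + 4 = 4 + p + q)
O(A) = -5/(2*A) (O(A) = (-2 - 3)*(1/(2*A)) = -5/(2*A))
70*O(f(0, m(L(-3)))) = 70*(-5/(2*(4 + 4*(-3)² + 0))) = 70*(-5/(2*(4 + 4*9 + 0))) = 70*(-5/(2*(4 + 36 + 0))) = 70*(-5/2/40) = 70*(-5/2*1/40) = 70*(-1/16) = -35/8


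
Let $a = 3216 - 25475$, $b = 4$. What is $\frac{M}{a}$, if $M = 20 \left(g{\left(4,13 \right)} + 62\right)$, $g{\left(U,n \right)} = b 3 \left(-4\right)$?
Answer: $- \frac{280}{22259} \approx -0.012579$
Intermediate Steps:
$a = -22259$ ($a = 3216 - 25475 = -22259$)
$g{\left(U,n \right)} = -48$ ($g{\left(U,n \right)} = 4 \cdot 3 \left(-4\right) = 12 \left(-4\right) = -48$)
$M = 280$ ($M = 20 \left(-48 + 62\right) = 20 \cdot 14 = 280$)
$\frac{M}{a} = \frac{280}{-22259} = 280 \left(- \frac{1}{22259}\right) = - \frac{280}{22259}$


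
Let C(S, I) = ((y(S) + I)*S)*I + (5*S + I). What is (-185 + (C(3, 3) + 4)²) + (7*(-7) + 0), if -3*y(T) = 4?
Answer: 1135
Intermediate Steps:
y(T) = -4/3 (y(T) = -⅓*4 = -4/3)
C(S, I) = I + 5*S + I*S*(-4/3 + I) (C(S, I) = ((-4/3 + I)*S)*I + (5*S + I) = (S*(-4/3 + I))*I + (I + 5*S) = I*S*(-4/3 + I) + (I + 5*S) = I + 5*S + I*S*(-4/3 + I))
(-185 + (C(3, 3) + 4)²) + (7*(-7) + 0) = (-185 + ((3 + 5*3 + 3*3² - 4/3*3*3) + 4)²) + (7*(-7) + 0) = (-185 + ((3 + 15 + 3*9 - 12) + 4)²) + (-49 + 0) = (-185 + ((3 + 15 + 27 - 12) + 4)²) - 49 = (-185 + (33 + 4)²) - 49 = (-185 + 37²) - 49 = (-185 + 1369) - 49 = 1184 - 49 = 1135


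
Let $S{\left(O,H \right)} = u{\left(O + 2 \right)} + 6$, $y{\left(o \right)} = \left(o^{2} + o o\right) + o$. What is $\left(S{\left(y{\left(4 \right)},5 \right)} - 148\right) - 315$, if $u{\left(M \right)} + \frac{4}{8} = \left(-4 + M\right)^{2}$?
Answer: $\frac{1397}{2} \approx 698.5$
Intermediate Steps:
$u{\left(M \right)} = - \frac{1}{2} + \left(-4 + M\right)^{2}$
$y{\left(o \right)} = o + 2 o^{2}$ ($y{\left(o \right)} = \left(o^{2} + o^{2}\right) + o = 2 o^{2} + o = o + 2 o^{2}$)
$S{\left(O,H \right)} = \frac{11}{2} + \left(-2 + O\right)^{2}$ ($S{\left(O,H \right)} = \left(- \frac{1}{2} + \left(-4 + \left(O + 2\right)\right)^{2}\right) + 6 = \left(- \frac{1}{2} + \left(-4 + \left(2 + O\right)\right)^{2}\right) + 6 = \left(- \frac{1}{2} + \left(-2 + O\right)^{2}\right) + 6 = \frac{11}{2} + \left(-2 + O\right)^{2}$)
$\left(S{\left(y{\left(4 \right)},5 \right)} - 148\right) - 315 = \left(\left(\frac{11}{2} + \left(-2 + 4 \left(1 + 2 \cdot 4\right)\right)^{2}\right) - 148\right) - 315 = \left(\left(\frac{11}{2} + \left(-2 + 4 \left(1 + 8\right)\right)^{2}\right) - 148\right) - 315 = \left(\left(\frac{11}{2} + \left(-2 + 4 \cdot 9\right)^{2}\right) - 148\right) - 315 = \left(\left(\frac{11}{2} + \left(-2 + 36\right)^{2}\right) - 148\right) - 315 = \left(\left(\frac{11}{2} + 34^{2}\right) - 148\right) - 315 = \left(\left(\frac{11}{2} + 1156\right) - 148\right) - 315 = \left(\frac{2323}{2} - 148\right) - 315 = \frac{2027}{2} - 315 = \frac{1397}{2}$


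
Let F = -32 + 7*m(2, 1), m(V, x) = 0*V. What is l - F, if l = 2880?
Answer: 2912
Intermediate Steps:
m(V, x) = 0
F = -32 (F = -32 + 7*0 = -32 + 0 = -32)
l - F = 2880 - 1*(-32) = 2880 + 32 = 2912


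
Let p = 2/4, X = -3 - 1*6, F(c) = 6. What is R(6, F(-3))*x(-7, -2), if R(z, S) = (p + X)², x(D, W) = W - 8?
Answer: -1445/2 ≈ -722.50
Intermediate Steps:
x(D, W) = -8 + W
X = -9 (X = -3 - 6 = -9)
p = ½ (p = 2*(¼) = ½ ≈ 0.50000)
R(z, S) = 289/4 (R(z, S) = (½ - 9)² = (-17/2)² = 289/4)
R(6, F(-3))*x(-7, -2) = 289*(-8 - 2)/4 = (289/4)*(-10) = -1445/2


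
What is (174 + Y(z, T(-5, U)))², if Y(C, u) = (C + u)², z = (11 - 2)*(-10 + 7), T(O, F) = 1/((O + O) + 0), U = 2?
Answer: 8252087281/10000 ≈ 8.2521e+5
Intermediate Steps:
T(O, F) = 1/(2*O) (T(O, F) = 1/(2*O + 0) = 1/(2*O))
z = -27 (z = 9*(-3) = -27)
(174 + Y(z, T(-5, U)))² = (174 + (-27 + (½)/(-5))²)² = (174 + (-27 + (½)*(-⅕))²)² = (174 + (-27 - ⅒)²)² = (174 + (-271/10)²)² = (174 + 73441/100)² = (90841/100)² = 8252087281/10000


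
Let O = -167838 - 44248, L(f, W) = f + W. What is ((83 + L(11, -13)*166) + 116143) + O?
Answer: -96192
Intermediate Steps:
L(f, W) = W + f
O = -212086
((83 + L(11, -13)*166) + 116143) + O = ((83 + (-13 + 11)*166) + 116143) - 212086 = ((83 - 2*166) + 116143) - 212086 = ((83 - 332) + 116143) - 212086 = (-249 + 116143) - 212086 = 115894 - 212086 = -96192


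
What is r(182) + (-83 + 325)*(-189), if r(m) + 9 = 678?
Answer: -45069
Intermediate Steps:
r(m) = 669 (r(m) = -9 + 678 = 669)
r(182) + (-83 + 325)*(-189) = 669 + (-83 + 325)*(-189) = 669 + 242*(-189) = 669 - 45738 = -45069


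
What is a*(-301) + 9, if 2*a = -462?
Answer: 69540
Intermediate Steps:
a = -231 (a = (½)*(-462) = -231)
a*(-301) + 9 = -231*(-301) + 9 = 69531 + 9 = 69540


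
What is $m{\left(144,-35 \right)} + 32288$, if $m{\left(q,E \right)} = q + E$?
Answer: $32397$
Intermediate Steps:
$m{\left(q,E \right)} = E + q$
$m{\left(144,-35 \right)} + 32288 = \left(-35 + 144\right) + 32288 = 109 + 32288 = 32397$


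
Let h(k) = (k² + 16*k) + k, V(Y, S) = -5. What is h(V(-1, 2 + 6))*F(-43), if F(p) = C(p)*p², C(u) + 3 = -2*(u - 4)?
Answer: -10095540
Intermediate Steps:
C(u) = 5 - 2*u (C(u) = -3 - 2*(u - 4) = -3 - 2*(-4 + u) = -3 + (8 - 2*u) = 5 - 2*u)
h(k) = k² + 17*k
F(p) = p²*(5 - 2*p) (F(p) = (5 - 2*p)*p² = p²*(5 - 2*p))
h(V(-1, 2 + 6))*F(-43) = (-5*(17 - 5))*((-43)²*(5 - 2*(-43))) = (-5*12)*(1849*(5 + 86)) = -110940*91 = -60*168259 = -10095540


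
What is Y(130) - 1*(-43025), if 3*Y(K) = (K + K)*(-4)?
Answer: 128035/3 ≈ 42678.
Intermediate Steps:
Y(K) = -8*K/3 (Y(K) = ((K + K)*(-4))/3 = ((2*K)*(-4))/3 = (-8*K)/3 = -8*K/3)
Y(130) - 1*(-43025) = -8/3*130 - 1*(-43025) = -1040/3 + 43025 = 128035/3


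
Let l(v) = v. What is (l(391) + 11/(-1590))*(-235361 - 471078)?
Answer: -439178291081/1590 ≈ -2.7621e+8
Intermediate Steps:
(l(391) + 11/(-1590))*(-235361 - 471078) = (391 + 11/(-1590))*(-235361 - 471078) = (391 + 11*(-1/1590))*(-706439) = (391 - 11/1590)*(-706439) = (621679/1590)*(-706439) = -439178291081/1590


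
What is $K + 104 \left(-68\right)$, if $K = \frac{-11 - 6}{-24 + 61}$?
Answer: $- \frac{261681}{37} \approx -7072.5$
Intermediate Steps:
$K = - \frac{17}{37} \approx -0.45946$
$K + 104 \left(-68\right) = - \frac{17}{37} + 104 \left(-68\right) = - \frac{17}{37} - 7072 = - \frac{261681}{37}$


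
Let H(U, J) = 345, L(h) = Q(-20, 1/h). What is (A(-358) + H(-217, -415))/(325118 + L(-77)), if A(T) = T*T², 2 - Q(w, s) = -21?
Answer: -45882367/325141 ≈ -141.12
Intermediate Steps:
Q(w, s) = 23 (Q(w, s) = 2 - 1*(-21) = 2 + 21 = 23)
L(h) = 23
A(T) = T³
(A(-358) + H(-217, -415))/(325118 + L(-77)) = ((-358)³ + 345)/(325118 + 23) = (-45882712 + 345)/325141 = -45882367*1/325141 = -45882367/325141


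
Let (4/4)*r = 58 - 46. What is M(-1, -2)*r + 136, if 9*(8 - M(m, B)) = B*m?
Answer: 688/3 ≈ 229.33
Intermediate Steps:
M(m, B) = 8 - B*m/9
r = 12 (r = 58 - 46 = 12)
M(-1, -2)*r + 136 = (8 - ⅑*(-2)*(-1))*12 + 136 = (8 - 2/9)*12 + 136 = (70/9)*12 + 136 = 280/3 + 136 = 688/3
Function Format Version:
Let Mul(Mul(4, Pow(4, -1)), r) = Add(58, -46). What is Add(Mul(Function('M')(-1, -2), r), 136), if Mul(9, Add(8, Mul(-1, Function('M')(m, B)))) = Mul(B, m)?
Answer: Rational(688, 3) ≈ 229.33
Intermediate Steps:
Function('M')(m, B) = Add(8, Mul(Rational(-1, 9), B, m)) (Function('M')(m, B) = Add(8, Mul(Rational(-1, 9), Mul(B, m))) = Add(8, Mul(Rational(-1, 9), B, m)))
r = 12 (r = Add(58, -46) = 12)
Add(Mul(Function('M')(-1, -2), r), 136) = Add(Mul(Add(8, Mul(Rational(-1, 9), -2, -1)), 12), 136) = Add(Mul(Add(8, Rational(-2, 9)), 12), 136) = Add(Mul(Rational(70, 9), 12), 136) = Add(Rational(280, 3), 136) = Rational(688, 3)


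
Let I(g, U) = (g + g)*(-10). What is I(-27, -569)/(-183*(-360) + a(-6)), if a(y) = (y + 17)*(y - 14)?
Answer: 27/3283 ≈ 0.0082242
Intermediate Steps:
a(y) = (-14 + y)*(17 + y) (a(y) = (17 + y)*(-14 + y) = (-14 + y)*(17 + y))
I(g, U) = -20*g (I(g, U) = (2*g)*(-10) = -20*g)
I(-27, -569)/(-183*(-360) + a(-6)) = (-20*(-27))/(-183*(-360) + (-238 + (-6)² + 3*(-6))) = 540/(65880 + (-238 + 36 - 18)) = 540/(65880 - 220) = 540/65660 = 540*(1/65660) = 27/3283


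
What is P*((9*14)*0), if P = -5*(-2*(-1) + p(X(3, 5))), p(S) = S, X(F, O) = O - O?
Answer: 0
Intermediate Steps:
X(F, O) = 0
P = -10 (P = -5*(-2*(-1) + 0) = -5*(2 + 0) = -5*2 = -10)
P*((9*14)*0) = -10*9*14*0 = -1260*0 = -10*0 = 0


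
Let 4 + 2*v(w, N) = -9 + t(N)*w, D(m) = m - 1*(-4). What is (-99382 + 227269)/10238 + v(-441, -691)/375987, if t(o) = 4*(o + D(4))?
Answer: 27125607775/1924677453 ≈ 14.094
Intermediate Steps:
D(m) = 4 + m (D(m) = m + 4 = 4 + m)
t(o) = 32 + 4*o (t(o) = 4*(o + (4 + 4)) = 4*(o + 8) = 4*(8 + o) = 32 + 4*o)
v(w, N) = -13/2 + w*(32 + 4*N)/2 (v(w, N) = -2 + (-9 + (32 + 4*N)*w)/2 = -2 + (-9 + w*(32 + 4*N))/2 = -2 + (-9/2 + w*(32 + 4*N)/2) = -13/2 + w*(32 + 4*N)/2)
(-99382 + 227269)/10238 + v(-441, -691)/375987 = (-99382 + 227269)/10238 + (-13/2 + 2*(-441)*(8 - 691))/375987 = 127887*(1/10238) + (-13/2 + 2*(-441)*(-683))*(1/375987) = 127887/10238 + (-13/2 + 602406)*(1/375987) = 127887/10238 + (1204799/2)*(1/375987) = 127887/10238 + 1204799/751974 = 27125607775/1924677453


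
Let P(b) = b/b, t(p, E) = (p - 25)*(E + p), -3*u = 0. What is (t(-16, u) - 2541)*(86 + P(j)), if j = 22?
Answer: -163995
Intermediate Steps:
u = 0 (u = -⅓*0 = 0)
t(p, E) = (-25 + p)*(E + p)
P(b) = 1
(t(-16, u) - 2541)*(86 + P(j)) = (((-16)² - 25*0 - 25*(-16) + 0*(-16)) - 2541)*(86 + 1) = ((256 + 0 + 400 + 0) - 2541)*87 = (656 - 2541)*87 = -1885*87 = -163995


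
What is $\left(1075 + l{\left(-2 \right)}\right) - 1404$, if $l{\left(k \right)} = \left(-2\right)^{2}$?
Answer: $-325$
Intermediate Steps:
$l{\left(k \right)} = 4$
$\left(1075 + l{\left(-2 \right)}\right) - 1404 = \left(1075 + 4\right) - 1404 = 1079 - 1404 = -325$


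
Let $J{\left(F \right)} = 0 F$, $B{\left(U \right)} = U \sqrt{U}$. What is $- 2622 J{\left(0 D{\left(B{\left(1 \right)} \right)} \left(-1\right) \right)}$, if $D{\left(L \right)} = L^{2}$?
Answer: $0$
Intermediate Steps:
$B{\left(U \right)} = U^{\frac{3}{2}}$
$J{\left(F \right)} = 0$
$- 2622 J{\left(0 D{\left(B{\left(1 \right)} \right)} \left(-1\right) \right)} = \left(-2622\right) 0 = 0$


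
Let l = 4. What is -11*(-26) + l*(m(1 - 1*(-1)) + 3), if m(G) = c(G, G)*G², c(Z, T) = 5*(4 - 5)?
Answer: 218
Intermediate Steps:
c(Z, T) = -5 (c(Z, T) = 5*(-1) = -5)
m(G) = -5*G²
-11*(-26) + l*(m(1 - 1*(-1)) + 3) = -11*(-26) + 4*(-5*(1 - 1*(-1))² + 3) = 286 + 4*(-5*(1 + 1)² + 3) = 286 + 4*(-5*2² + 3) = 286 + 4*(-5*4 + 3) = 286 + 4*(-20 + 3) = 286 + 4*(-17) = 286 - 68 = 218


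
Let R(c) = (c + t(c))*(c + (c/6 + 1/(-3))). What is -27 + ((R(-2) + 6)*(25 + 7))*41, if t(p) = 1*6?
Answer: -18449/3 ≈ -6149.7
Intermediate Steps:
t(p) = 6
R(c) = (6 + c)*(-⅓ + 7*c/6) (R(c) = (c + 6)*(c + (c/6 + 1/(-3))) = (6 + c)*(c + (c*(⅙) + 1*(-⅓))) = (6 + c)*(c + (c/6 - ⅓)) = (6 + c)*(c + (-⅓ + c/6)) = (6 + c)*(-⅓ + 7*c/6))
-27 + ((R(-2) + 6)*(25 + 7))*41 = -27 + (((-2 + (7/6)*(-2)² + (20/3)*(-2)) + 6)*(25 + 7))*41 = -27 + (((-2 + (7/6)*4 - 40/3) + 6)*32)*41 = -27 + (((-2 + 14/3 - 40/3) + 6)*32)*41 = -27 + ((-32/3 + 6)*32)*41 = -27 - 14/3*32*41 = -27 - 448/3*41 = -27 - 18368/3 = -18449/3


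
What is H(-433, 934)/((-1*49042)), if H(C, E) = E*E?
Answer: -436178/24521 ≈ -17.788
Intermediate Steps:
H(C, E) = E**2
H(-433, 934)/((-1*49042)) = 934**2/((-1*49042)) = 872356/(-49042) = 872356*(-1/49042) = -436178/24521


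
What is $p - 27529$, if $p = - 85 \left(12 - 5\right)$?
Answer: $-28124$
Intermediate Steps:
$p = -595$ ($p = \left(-85\right) 7 = -595$)
$p - 27529 = -595 - 27529 = -28124$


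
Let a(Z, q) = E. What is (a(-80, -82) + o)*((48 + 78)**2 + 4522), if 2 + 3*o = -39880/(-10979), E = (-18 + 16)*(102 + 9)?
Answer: -49594962872/10979 ≈ -4.5173e+6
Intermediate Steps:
E = -222 (E = -2*111 = -222)
a(Z, q) = -222
o = 5974/10979 (o = -2/3 + (-39880/(-10979))/3 = -2/3 + (-39880*(-1/10979))/3 = -2/3 + (1/3)*(39880/10979) = -2/3 + 39880/32937 = 5974/10979 ≈ 0.54413)
(a(-80, -82) + o)*((48 + 78)**2 + 4522) = (-222 + 5974/10979)*((48 + 78)**2 + 4522) = -2431364*(126**2 + 4522)/10979 = -2431364*(15876 + 4522)/10979 = -2431364/10979*20398 = -49594962872/10979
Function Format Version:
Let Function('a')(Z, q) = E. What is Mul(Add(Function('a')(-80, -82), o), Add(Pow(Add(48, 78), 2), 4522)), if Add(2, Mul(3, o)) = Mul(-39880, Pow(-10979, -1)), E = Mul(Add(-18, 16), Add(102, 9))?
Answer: Rational(-49594962872, 10979) ≈ -4.5173e+6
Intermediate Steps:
E = -222 (E = Mul(-2, 111) = -222)
Function('a')(Z, q) = -222
o = Rational(5974, 10979) (o = Add(Rational(-2, 3), Mul(Rational(1, 3), Mul(-39880, Pow(-10979, -1)))) = Add(Rational(-2, 3), Mul(Rational(1, 3), Mul(-39880, Rational(-1, 10979)))) = Add(Rational(-2, 3), Mul(Rational(1, 3), Rational(39880, 10979))) = Add(Rational(-2, 3), Rational(39880, 32937)) = Rational(5974, 10979) ≈ 0.54413)
Mul(Add(Function('a')(-80, -82), o), Add(Pow(Add(48, 78), 2), 4522)) = Mul(Add(-222, Rational(5974, 10979)), Add(Pow(Add(48, 78), 2), 4522)) = Mul(Rational(-2431364, 10979), Add(Pow(126, 2), 4522)) = Mul(Rational(-2431364, 10979), Add(15876, 4522)) = Mul(Rational(-2431364, 10979), 20398) = Rational(-49594962872, 10979)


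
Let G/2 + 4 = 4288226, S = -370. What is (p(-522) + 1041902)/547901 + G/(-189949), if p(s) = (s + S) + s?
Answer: -4501402588932/104073247049 ≈ -43.252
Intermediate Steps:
G = 8576444 (G = -8 + 2*4288226 = -8 + 8576452 = 8576444)
p(s) = -370 + 2*s (p(s) = (s - 370) + s = (-370 + s) + s = -370 + 2*s)
(p(-522) + 1041902)/547901 + G/(-189949) = ((-370 + 2*(-522)) + 1041902)/547901 + 8576444/(-189949) = ((-370 - 1044) + 1041902)*(1/547901) + 8576444*(-1/189949) = (-1414 + 1041902)*(1/547901) - 8576444/189949 = 1040488*(1/547901) - 8576444/189949 = 1040488/547901 - 8576444/189949 = -4501402588932/104073247049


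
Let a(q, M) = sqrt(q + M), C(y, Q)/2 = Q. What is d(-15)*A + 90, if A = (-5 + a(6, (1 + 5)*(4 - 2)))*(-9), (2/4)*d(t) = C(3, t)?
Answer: -2610 + 1620*sqrt(2) ≈ -318.97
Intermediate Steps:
C(y, Q) = 2*Q
d(t) = 4*t (d(t) = 2*(2*t) = 4*t)
a(q, M) = sqrt(M + q)
A = 45 - 27*sqrt(2) (A = (-5 + sqrt((1 + 5)*(4 - 2) + 6))*(-9) = (-5 + sqrt(6*2 + 6))*(-9) = (-5 + sqrt(12 + 6))*(-9) = (-5 + sqrt(18))*(-9) = (-5 + 3*sqrt(2))*(-9) = 45 - 27*sqrt(2) ≈ 6.8162)
d(-15)*A + 90 = (4*(-15))*(45 - 27*sqrt(2)) + 90 = -60*(45 - 27*sqrt(2)) + 90 = (-2700 + 1620*sqrt(2)) + 90 = -2610 + 1620*sqrt(2)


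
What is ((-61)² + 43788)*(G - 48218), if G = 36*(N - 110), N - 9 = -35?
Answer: -2523393026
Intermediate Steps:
N = -26 (N = 9 - 35 = -26)
G = -4896 (G = 36*(-26 - 110) = 36*(-136) = -4896)
((-61)² + 43788)*(G - 48218) = ((-61)² + 43788)*(-4896 - 48218) = (3721 + 43788)*(-53114) = 47509*(-53114) = -2523393026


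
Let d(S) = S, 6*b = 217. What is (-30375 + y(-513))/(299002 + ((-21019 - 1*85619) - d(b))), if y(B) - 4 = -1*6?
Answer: -182262/1153967 ≈ -0.15794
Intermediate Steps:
b = 217/6 (b = (1/6)*217 = 217/6 ≈ 36.167)
y(B) = -2 (y(B) = 4 - 1*6 = 4 - 6 = -2)
(-30375 + y(-513))/(299002 + ((-21019 - 1*85619) - d(b))) = (-30375 - 2)/(299002 + ((-21019 - 1*85619) - 1*217/6)) = -30377/(299002 + ((-21019 - 85619) - 217/6)) = -30377/(299002 + (-106638 - 217/6)) = -30377/(299002 - 640045/6) = -30377/1153967/6 = -30377*6/1153967 = -182262/1153967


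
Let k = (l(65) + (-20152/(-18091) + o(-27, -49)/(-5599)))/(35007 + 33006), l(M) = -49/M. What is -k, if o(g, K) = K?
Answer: -3534722/651810860415 ≈ -5.4229e-6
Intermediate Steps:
k = 3534722/651810860415 (k = (-49/65 + (-20152/(-18091) - 49/(-5599)))/(35007 + 33006) = (-49*1/65 + (-20152*(-1/18091) - 49*(-1/5599)))/68013 = (-49/65 + (88/79 + 49/5599))*(1/68013) = (-49/65 + 496583/442321)*(1/68013) = (10604166/28750865)*(1/68013) = 3534722/651810860415 ≈ 5.4229e-6)
-k = -1*3534722/651810860415 = -3534722/651810860415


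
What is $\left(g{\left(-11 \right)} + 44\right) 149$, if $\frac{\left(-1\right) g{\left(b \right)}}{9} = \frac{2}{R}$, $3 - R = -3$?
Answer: $6109$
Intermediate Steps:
$R = 6$ ($R = 3 - -3 = 3 + 3 = 6$)
$g{\left(b \right)} = -3$ ($g{\left(b \right)} = - 9 \cdot \frac{2}{6} = - 9 \cdot 2 \cdot \frac{1}{6} = \left(-9\right) \frac{1}{3} = -3$)
$\left(g{\left(-11 \right)} + 44\right) 149 = \left(-3 + 44\right) 149 = 41 \cdot 149 = 6109$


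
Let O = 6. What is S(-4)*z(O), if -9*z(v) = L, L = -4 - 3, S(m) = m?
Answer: -28/9 ≈ -3.1111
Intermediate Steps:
L = -7
z(v) = 7/9 (z(v) = -⅑*(-7) = 7/9)
S(-4)*z(O) = -4*7/9 = -28/9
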